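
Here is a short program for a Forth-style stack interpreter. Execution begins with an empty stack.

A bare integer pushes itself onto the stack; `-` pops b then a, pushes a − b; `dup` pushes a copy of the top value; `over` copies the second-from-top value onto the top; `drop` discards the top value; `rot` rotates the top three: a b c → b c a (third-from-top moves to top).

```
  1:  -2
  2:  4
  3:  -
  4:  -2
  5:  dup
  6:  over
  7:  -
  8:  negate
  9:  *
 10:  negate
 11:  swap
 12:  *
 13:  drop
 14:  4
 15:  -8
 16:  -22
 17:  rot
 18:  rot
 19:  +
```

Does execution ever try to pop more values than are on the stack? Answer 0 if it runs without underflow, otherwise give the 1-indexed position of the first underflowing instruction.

0

-2     : -2
4      : -2 4
-      : -6
-2     : -6 -2
dup    : -6 -2 -2
over   : -6 -2 -2 -2
-      : -6 -2 0
negate : -6 -2 0
*      : -6 0
negate : -6 0
swap   : 0 -6
*      : 0
drop   : (empty)
4      : 4
-8     : 4 -8
-22    : 4 -8 -22
rot    : -8 -22 4
rot    : -22 4 -8
+      : -22 -4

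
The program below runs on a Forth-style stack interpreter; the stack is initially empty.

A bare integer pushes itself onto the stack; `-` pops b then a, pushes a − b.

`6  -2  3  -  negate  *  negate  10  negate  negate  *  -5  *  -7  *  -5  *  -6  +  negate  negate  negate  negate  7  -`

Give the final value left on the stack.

52487

6       [6]
-2      [6, -2]
3       [6, -2, 3]
-       [6, -5]
negate  [6, 5]
*       [30]
negate  [-30]
10      [-30, 10]
negate  [-30, -10]
negate  [-30, 10]
*       [-300]
-5      [-300, -5]
*       [1500]
-7      [1500, -7]
*       [-10500]
-5      [-10500, -5]
*       [52500]
-6      [52500, -6]
+       [52494]
negate  [-52494]
negate  [52494]
negate  [-52494]
negate  [52494]
7       [52494, 7]
-       [52487]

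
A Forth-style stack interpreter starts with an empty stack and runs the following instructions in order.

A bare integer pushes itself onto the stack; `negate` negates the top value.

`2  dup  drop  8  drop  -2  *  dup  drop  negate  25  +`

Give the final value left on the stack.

29

2       [2]
dup     [2, 2]
drop    [2]
8       [2, 8]
drop    [2]
-2      [2, -2]
*       [-4]
dup     [-4, -4]
drop    [-4]
negate  [4]
25      [4, 25]
+       [29]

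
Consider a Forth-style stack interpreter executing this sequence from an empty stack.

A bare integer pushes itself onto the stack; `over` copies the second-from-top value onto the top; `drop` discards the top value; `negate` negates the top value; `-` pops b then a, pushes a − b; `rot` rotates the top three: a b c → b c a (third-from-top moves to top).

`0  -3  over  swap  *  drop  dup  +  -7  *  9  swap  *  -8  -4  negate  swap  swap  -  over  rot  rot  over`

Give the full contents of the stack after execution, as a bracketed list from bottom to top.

0      → 0
-3     → 0 -3
over   → 0 -3 0
swap   → 0 0 -3
*      → 0 0
drop   → 0
dup    → 0 0
+      → 0
-7     → 0 -7
*      → 0
9      → 0 9
swap   → 9 0
*      → 0
-8     → 0 -8
-4     → 0 -8 -4
negate → 0 -8 4
swap   → 0 4 -8
swap   → 0 -8 4
-      → 0 -12
over   → 0 -12 0
rot    → -12 0 0
rot    → 0 0 -12
over   → 0 0 -12 0

[0, 0, -12, 0]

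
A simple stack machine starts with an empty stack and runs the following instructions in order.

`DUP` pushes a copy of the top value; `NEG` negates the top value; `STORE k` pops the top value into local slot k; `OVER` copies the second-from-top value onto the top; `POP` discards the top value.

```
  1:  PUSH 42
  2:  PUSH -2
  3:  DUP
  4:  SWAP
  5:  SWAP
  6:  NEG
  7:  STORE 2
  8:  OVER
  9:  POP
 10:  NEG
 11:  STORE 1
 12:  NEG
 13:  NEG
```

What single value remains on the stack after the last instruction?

PUSH 42  42
PUSH -2  42 -2
DUP      42 -2 -2
SWAP     42 -2 -2
SWAP     42 -2 -2
NEG      42 -2 2
STORE 2  42 -2
OVER     42 -2 42
POP      42 -2
NEG      42 2
STORE 1  42
NEG      -42
NEG      42

42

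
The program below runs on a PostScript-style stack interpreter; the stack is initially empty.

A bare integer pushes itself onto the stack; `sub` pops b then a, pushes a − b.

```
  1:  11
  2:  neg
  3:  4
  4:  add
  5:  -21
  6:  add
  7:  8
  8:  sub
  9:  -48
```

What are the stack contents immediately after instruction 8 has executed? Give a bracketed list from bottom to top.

[-36]

11  -> 11
neg -> -11
4   -> -11 4
add -> -7
-21 -> -7 -21
add -> -28
8   -> -28 8
sub -> -36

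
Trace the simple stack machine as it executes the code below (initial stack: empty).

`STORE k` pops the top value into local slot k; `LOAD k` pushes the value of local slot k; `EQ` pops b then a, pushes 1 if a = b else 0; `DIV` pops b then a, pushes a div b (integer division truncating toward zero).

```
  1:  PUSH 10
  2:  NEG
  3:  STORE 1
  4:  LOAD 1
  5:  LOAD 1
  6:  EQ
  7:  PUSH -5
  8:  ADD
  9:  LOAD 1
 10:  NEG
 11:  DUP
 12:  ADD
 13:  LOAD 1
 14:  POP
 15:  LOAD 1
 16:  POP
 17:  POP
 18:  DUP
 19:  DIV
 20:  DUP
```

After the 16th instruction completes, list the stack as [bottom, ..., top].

[-4, 20]

PUSH 10 : 10
NEG     : -10
STORE 1 : (empty)
LOAD 1  : -10
LOAD 1  : -10 -10
EQ      : 1
PUSH -5 : 1 -5
ADD     : -4
LOAD 1  : -4 -10
NEG     : -4 10
DUP     : -4 10 10
ADD     : -4 20
LOAD 1  : -4 20 -10
POP     : -4 20
LOAD 1  : -4 20 -10
POP     : -4 20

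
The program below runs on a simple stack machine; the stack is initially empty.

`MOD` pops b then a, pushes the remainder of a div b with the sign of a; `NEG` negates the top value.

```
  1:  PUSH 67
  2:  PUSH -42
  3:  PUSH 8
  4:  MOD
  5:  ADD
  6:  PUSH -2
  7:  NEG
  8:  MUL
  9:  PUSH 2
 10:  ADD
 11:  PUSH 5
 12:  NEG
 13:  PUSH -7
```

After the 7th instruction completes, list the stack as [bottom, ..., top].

[65, 2]

PUSH 67  → [67]
PUSH -42 → [67, -42]
PUSH 8   → [67, -42, 8]
MOD      → [67, -2]
ADD      → [65]
PUSH -2  → [65, -2]
NEG      → [65, 2]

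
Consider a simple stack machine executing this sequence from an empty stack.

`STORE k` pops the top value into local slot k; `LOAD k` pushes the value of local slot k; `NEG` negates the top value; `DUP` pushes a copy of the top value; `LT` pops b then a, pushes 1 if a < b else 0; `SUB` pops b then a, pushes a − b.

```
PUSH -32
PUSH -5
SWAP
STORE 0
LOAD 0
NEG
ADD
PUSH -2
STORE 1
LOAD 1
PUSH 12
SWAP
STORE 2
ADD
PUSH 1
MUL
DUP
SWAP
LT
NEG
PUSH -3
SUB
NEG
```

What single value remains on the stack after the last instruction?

PUSH -32 → [-32]
PUSH -5  → [-32, -5]
SWAP     → [-5, -32]
STORE 0  → [-5]
LOAD 0   → [-5, -32]
NEG      → [-5, 32]
ADD      → [27]
PUSH -2  → [27, -2]
STORE 1  → [27]
LOAD 1   → [27, -2]
PUSH 12  → [27, -2, 12]
SWAP     → [27, 12, -2]
STORE 2  → [27, 12]
ADD      → [39]
PUSH 1   → [39, 1]
MUL      → [39]
DUP      → [39, 39]
SWAP     → [39, 39]
LT       → [0]
NEG      → [0]
PUSH -3  → [0, -3]
SUB      → [3]
NEG      → [-3]

-3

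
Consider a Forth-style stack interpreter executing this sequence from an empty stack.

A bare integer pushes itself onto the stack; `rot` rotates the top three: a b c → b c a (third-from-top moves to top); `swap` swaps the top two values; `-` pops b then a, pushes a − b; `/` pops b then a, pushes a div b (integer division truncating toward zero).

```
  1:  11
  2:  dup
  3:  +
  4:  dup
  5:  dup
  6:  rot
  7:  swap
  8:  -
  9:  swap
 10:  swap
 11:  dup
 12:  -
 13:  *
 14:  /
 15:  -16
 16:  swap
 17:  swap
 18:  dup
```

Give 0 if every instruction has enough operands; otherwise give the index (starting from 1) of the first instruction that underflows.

14

11   -> [11]
dup  -> [11, 11]
+    -> [22]
dup  -> [22, 22]
dup  -> [22, 22, 22]
rot  -> [22, 22, 22]
swap -> [22, 22, 22]
-    -> [22, 0]
swap -> [0, 22]
swap -> [22, 0]
dup  -> [22, 0, 0]
-    -> [22, 0]
*    -> [0]
/  — needs 2 operands, stack has 1 → underflow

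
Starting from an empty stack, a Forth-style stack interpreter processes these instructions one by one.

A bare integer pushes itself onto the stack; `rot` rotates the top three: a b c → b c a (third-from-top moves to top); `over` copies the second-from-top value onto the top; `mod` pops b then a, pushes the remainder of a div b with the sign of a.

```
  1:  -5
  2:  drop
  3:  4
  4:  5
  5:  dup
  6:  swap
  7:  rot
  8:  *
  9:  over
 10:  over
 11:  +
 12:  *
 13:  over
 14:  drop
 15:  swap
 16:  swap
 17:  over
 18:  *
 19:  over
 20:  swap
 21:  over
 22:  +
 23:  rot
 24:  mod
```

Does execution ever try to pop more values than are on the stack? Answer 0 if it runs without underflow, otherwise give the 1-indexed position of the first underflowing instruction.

-5   : [-5]
drop : []
4    : [4]
5    : [4, 5]
dup  : [4, 5, 5]
swap : [4, 5, 5]
rot  : [5, 5, 4]
*    : [5, 20]
over : [5, 20, 5]
over : [5, 20, 5, 20]
+    : [5, 20, 25]
*    : [5, 500]
over : [5, 500, 5]
drop : [5, 500]
swap : [500, 5]
swap : [5, 500]
over : [5, 500, 5]
*    : [5, 2500]
over : [5, 2500, 5]
swap : [5, 5, 2500]
over : [5, 5, 2500, 5]
+    : [5, 5, 2505]
rot  : [5, 2505, 5]
mod  : [5, 0]

0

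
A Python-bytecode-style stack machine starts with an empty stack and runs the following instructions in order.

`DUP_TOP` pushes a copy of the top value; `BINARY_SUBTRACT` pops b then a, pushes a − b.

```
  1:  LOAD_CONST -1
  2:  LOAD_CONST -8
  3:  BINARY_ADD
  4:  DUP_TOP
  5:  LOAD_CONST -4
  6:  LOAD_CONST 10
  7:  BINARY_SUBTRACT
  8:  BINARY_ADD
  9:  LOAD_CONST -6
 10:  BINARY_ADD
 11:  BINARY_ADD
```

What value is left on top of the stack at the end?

LOAD_CONST -1    [-1]
LOAD_CONST -8    [-1, -8]
BINARY_ADD       [-9]
DUP_TOP          [-9, -9]
LOAD_CONST -4    [-9, -9, -4]
LOAD_CONST 10    [-9, -9, -4, 10]
BINARY_SUBTRACT  [-9, -9, -14]
BINARY_ADD       [-9, -23]
LOAD_CONST -6    [-9, -23, -6]
BINARY_ADD       [-9, -29]
BINARY_ADD       [-38]

-38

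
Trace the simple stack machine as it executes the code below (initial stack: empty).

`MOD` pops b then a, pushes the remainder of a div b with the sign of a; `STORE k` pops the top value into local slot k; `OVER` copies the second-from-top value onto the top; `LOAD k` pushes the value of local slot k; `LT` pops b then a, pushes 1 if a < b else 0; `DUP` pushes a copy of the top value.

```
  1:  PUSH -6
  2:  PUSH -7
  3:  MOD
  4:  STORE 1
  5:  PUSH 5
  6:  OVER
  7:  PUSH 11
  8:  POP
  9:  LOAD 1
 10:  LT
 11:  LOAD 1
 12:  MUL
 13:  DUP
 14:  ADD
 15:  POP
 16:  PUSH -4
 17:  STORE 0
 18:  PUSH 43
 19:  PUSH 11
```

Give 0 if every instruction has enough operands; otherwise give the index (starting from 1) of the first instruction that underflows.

6

PUSH -6 → -6
PUSH -7 → -6 -7
MOD     → -6
STORE 1 → (empty)
PUSH 5  → 5
OVER  — needs 2 operands, stack has 1 → underflow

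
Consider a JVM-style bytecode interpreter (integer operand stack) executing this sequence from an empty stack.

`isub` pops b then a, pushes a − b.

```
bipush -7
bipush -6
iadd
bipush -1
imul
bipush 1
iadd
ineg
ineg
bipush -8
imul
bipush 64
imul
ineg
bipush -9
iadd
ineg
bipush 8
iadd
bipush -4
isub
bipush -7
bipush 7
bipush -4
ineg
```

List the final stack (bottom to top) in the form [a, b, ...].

[-7147, -7, 7, 4]

bipush -7 -> [-7]
bipush -6 -> [-7, -6]
iadd      -> [-13]
bipush -1 -> [-13, -1]
imul      -> [13]
bipush 1  -> [13, 1]
iadd      -> [14]
ineg      -> [-14]
ineg      -> [14]
bipush -8 -> [14, -8]
imul      -> [-112]
bipush 64 -> [-112, 64]
imul      -> [-7168]
ineg      -> [7168]
bipush -9 -> [7168, -9]
iadd      -> [7159]
ineg      -> [-7159]
bipush 8  -> [-7159, 8]
iadd      -> [-7151]
bipush -4 -> [-7151, -4]
isub      -> [-7147]
bipush -7 -> [-7147, -7]
bipush 7  -> [-7147, -7, 7]
bipush -4 -> [-7147, -7, 7, -4]
ineg      -> [-7147, -7, 7, 4]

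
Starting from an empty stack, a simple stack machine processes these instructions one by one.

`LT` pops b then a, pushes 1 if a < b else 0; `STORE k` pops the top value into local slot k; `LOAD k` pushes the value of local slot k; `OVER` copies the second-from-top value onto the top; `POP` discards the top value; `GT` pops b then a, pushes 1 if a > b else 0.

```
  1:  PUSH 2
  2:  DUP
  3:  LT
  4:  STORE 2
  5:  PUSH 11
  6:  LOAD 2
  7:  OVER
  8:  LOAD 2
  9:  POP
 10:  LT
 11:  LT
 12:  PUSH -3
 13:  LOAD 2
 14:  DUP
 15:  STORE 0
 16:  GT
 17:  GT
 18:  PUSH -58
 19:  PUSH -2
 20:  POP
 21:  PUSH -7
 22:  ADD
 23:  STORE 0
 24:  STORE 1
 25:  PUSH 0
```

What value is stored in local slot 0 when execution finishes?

PUSH 2   -> 2
DUP      -> 2 2
LT       -> 0
STORE 2  -> (empty)
PUSH 11  -> 11
LOAD 2   -> 11 0
OVER     -> 11 0 11
LOAD 2   -> 11 0 11 0
POP      -> 11 0 11
LT       -> 11 1
LT       -> 0
PUSH -3  -> 0 -3
LOAD 2   -> 0 -3 0
DUP      -> 0 -3 0 0
STORE 0  -> 0 -3 0
GT       -> 0 0
GT       -> 0
PUSH -58 -> 0 -58
PUSH -2  -> 0 -58 -2
POP      -> 0 -58
PUSH -7  -> 0 -58 -7
ADD      -> 0 -65
STORE 0  -> 0
STORE 1  -> (empty)
PUSH 0   -> 0

-65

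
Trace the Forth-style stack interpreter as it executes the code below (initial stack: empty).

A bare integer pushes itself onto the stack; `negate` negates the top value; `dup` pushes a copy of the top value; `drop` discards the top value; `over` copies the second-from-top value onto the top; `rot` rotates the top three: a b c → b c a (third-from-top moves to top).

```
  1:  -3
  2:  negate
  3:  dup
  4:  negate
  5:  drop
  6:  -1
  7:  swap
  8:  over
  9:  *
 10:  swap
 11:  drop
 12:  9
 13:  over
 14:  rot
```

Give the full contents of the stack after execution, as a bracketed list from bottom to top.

[9, -3, -3]

-3     -> -3
negate -> 3
dup    -> 3 3
negate -> 3 -3
drop   -> 3
-1     -> 3 -1
swap   -> -1 3
over   -> -1 3 -1
*      -> -1 -3
swap   -> -3 -1
drop   -> -3
9      -> -3 9
over   -> -3 9 -3
rot    -> 9 -3 -3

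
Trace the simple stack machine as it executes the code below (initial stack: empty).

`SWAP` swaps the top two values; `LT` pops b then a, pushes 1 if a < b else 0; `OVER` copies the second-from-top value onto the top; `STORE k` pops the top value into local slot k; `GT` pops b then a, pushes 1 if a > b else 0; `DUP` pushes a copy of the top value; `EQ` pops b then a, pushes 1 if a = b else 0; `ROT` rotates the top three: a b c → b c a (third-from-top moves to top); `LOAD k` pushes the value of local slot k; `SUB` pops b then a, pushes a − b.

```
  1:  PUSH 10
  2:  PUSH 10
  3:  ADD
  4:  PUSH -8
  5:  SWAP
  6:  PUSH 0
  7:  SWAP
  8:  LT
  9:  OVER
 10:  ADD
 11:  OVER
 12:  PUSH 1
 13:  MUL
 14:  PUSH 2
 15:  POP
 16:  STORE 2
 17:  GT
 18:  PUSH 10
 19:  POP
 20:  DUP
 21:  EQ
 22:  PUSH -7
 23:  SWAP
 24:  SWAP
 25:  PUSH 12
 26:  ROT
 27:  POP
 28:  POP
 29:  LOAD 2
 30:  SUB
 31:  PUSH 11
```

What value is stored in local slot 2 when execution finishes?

-8

PUSH 10 : 10
PUSH 10 : 10 10
ADD     : 20
PUSH -8 : 20 -8
SWAP    : -8 20
PUSH 0  : -8 20 0
SWAP    : -8 0 20
LT      : -8 1
OVER    : -8 1 -8
ADD     : -8 -7
OVER    : -8 -7 -8
PUSH 1  : -8 -7 -8 1
MUL     : -8 -7 -8
PUSH 2  : -8 -7 -8 2
POP     : -8 -7 -8
STORE 2 : -8 -7
GT      : 0
PUSH 10 : 0 10
POP     : 0
DUP     : 0 0
EQ      : 1
PUSH -7 : 1 -7
SWAP    : -7 1
SWAP    : 1 -7
PUSH 12 : 1 -7 12
ROT     : -7 12 1
POP     : -7 12
POP     : -7
LOAD 2  : -7 -8
SUB     : 1
PUSH 11 : 1 11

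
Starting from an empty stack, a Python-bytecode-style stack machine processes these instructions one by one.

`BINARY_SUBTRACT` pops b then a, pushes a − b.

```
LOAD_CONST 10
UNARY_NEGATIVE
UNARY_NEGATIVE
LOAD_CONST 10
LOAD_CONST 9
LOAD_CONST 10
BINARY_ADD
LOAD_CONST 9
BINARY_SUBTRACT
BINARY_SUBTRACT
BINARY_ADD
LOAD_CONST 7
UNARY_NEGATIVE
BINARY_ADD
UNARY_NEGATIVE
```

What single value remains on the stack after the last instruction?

-3

LOAD_CONST 10   -> 10
UNARY_NEGATIVE  -> -10
UNARY_NEGATIVE  -> 10
LOAD_CONST 10   -> 10 10
LOAD_CONST 9    -> 10 10 9
LOAD_CONST 10   -> 10 10 9 10
BINARY_ADD      -> 10 10 19
LOAD_CONST 9    -> 10 10 19 9
BINARY_SUBTRACT -> 10 10 10
BINARY_SUBTRACT -> 10 0
BINARY_ADD      -> 10
LOAD_CONST 7    -> 10 7
UNARY_NEGATIVE  -> 10 -7
BINARY_ADD      -> 3
UNARY_NEGATIVE  -> -3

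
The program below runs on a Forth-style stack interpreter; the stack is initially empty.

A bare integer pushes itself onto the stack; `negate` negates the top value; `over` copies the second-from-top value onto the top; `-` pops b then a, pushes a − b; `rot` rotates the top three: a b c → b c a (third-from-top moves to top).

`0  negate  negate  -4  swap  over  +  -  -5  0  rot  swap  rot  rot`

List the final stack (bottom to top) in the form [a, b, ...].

0      → 0
negate → 0
negate → 0
-4     → 0 -4
swap   → -4 0
over   → -4 0 -4
+      → -4 -4
-      → 0
-5     → 0 -5
0      → 0 -5 0
rot    → -5 0 0
swap   → -5 0 0
rot    → 0 0 -5
rot    → 0 -5 0

[0, -5, 0]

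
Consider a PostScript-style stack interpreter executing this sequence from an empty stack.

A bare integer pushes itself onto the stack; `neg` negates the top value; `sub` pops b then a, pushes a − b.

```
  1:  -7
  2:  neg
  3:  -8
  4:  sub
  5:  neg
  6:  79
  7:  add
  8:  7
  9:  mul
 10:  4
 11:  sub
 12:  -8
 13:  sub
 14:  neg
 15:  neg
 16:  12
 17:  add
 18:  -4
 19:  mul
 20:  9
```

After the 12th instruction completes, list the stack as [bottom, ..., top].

-7  → [-7]
neg → [7]
-8  → [7, -8]
sub → [15]
neg → [-15]
79  → [-15, 79]
add → [64]
7   → [64, 7]
mul → [448]
4   → [448, 4]
sub → [444]
-8  → [444, -8]

[444, -8]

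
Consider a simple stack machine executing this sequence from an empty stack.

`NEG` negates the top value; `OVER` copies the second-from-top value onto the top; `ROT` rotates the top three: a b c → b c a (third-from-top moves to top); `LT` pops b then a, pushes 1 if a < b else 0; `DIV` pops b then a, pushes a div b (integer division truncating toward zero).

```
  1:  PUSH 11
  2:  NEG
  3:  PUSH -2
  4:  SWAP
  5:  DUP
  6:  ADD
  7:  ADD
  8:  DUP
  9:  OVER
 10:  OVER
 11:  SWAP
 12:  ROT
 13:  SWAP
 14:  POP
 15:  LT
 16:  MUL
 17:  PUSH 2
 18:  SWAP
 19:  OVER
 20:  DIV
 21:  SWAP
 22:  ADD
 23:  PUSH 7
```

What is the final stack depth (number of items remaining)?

PUSH 11 -> 11
NEG     -> -11
PUSH -2 -> -11 -2
SWAP    -> -2 -11
DUP     -> -2 -11 -11
ADD     -> -2 -22
ADD     -> -24
DUP     -> -24 -24
OVER    -> -24 -24 -24
OVER    -> -24 -24 -24 -24
SWAP    -> -24 -24 -24 -24
ROT     -> -24 -24 -24 -24
SWAP    -> -24 -24 -24 -24
POP     -> -24 -24 -24
LT      -> -24 0
MUL     -> 0
PUSH 2  -> 0 2
SWAP    -> 2 0
OVER    -> 2 0 2
DIV     -> 2 0
SWAP    -> 0 2
ADD     -> 2
PUSH 7  -> 2 7

2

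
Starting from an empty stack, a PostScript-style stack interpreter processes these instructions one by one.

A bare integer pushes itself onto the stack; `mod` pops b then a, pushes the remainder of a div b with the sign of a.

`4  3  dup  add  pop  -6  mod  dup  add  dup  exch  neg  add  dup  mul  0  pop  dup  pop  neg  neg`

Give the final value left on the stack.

4    -> 4
3    -> 4 3
dup  -> 4 3 3
add  -> 4 6
pop  -> 4
-6   -> 4 -6
mod  -> 4
dup  -> 4 4
add  -> 8
dup  -> 8 8
exch -> 8 8
neg  -> 8 -8
add  -> 0
dup  -> 0 0
mul  -> 0
0    -> 0 0
pop  -> 0
dup  -> 0 0
pop  -> 0
neg  -> 0
neg  -> 0

0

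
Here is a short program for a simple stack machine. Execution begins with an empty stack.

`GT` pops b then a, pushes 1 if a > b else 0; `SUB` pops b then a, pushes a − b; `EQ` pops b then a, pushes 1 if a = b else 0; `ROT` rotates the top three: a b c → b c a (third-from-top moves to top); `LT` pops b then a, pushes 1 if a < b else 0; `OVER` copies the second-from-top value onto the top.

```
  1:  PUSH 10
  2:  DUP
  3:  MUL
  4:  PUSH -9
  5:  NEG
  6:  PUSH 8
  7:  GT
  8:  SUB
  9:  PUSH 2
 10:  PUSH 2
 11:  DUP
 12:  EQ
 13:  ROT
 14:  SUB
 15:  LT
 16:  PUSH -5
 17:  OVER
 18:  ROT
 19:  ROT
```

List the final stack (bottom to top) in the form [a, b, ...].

[0, 0, -5]

PUSH 10 : [10]
DUP     : [10, 10]
MUL     : [100]
PUSH -9 : [100, -9]
NEG     : [100, 9]
PUSH 8  : [100, 9, 8]
GT      : [100, 1]
SUB     : [99]
PUSH 2  : [99, 2]
PUSH 2  : [99, 2, 2]
DUP     : [99, 2, 2, 2]
EQ      : [99, 2, 1]
ROT     : [2, 1, 99]
SUB     : [2, -98]
LT      : [0]
PUSH -5 : [0, -5]
OVER    : [0, -5, 0]
ROT     : [-5, 0, 0]
ROT     : [0, 0, -5]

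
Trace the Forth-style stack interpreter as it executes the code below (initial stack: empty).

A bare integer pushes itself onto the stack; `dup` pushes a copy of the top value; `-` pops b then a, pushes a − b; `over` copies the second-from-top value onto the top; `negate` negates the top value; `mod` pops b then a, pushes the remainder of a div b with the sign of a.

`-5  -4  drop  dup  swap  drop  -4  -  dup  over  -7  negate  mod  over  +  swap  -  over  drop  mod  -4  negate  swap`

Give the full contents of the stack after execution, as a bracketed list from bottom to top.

[4, 0]

-5     → [-5]
-4     → [-5, -4]
drop   → [-5]
dup    → [-5, -5]
swap   → [-5, -5]
drop   → [-5]
-4     → [-5, -4]
-      → [-1]
dup    → [-1, -1]
over   → [-1, -1, -1]
-7     → [-1, -1, -1, -7]
negate → [-1, -1, -1, 7]
mod    → [-1, -1, -1]
over   → [-1, -1, -1, -1]
+      → [-1, -1, -2]
swap   → [-1, -2, -1]
-      → [-1, -1]
over   → [-1, -1, -1]
drop   → [-1, -1]
mod    → [0]
-4     → [0, -4]
negate → [0, 4]
swap   → [4, 0]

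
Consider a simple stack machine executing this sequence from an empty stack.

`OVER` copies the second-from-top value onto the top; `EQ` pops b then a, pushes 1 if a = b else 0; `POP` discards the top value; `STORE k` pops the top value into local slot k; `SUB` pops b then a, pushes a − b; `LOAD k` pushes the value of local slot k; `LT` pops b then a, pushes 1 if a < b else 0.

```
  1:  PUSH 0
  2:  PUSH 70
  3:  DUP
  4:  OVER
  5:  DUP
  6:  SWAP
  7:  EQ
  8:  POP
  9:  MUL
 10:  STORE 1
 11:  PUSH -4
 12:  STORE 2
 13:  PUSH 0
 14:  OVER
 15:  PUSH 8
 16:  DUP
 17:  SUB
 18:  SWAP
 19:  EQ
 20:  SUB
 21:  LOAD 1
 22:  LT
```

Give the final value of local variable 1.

4900

PUSH 0  : 0
PUSH 70 : 0 70
DUP     : 0 70 70
OVER    : 0 70 70 70
DUP     : 0 70 70 70 70
SWAP    : 0 70 70 70 70
EQ      : 0 70 70 1
POP     : 0 70 70
MUL     : 0 4900
STORE 1 : 0
PUSH -4 : 0 -4
STORE 2 : 0
PUSH 0  : 0 0
OVER    : 0 0 0
PUSH 8  : 0 0 0 8
DUP     : 0 0 0 8 8
SUB     : 0 0 0 0
SWAP    : 0 0 0 0
EQ      : 0 0 1
SUB     : 0 -1
LOAD 1  : 0 -1 4900
LT      : 0 1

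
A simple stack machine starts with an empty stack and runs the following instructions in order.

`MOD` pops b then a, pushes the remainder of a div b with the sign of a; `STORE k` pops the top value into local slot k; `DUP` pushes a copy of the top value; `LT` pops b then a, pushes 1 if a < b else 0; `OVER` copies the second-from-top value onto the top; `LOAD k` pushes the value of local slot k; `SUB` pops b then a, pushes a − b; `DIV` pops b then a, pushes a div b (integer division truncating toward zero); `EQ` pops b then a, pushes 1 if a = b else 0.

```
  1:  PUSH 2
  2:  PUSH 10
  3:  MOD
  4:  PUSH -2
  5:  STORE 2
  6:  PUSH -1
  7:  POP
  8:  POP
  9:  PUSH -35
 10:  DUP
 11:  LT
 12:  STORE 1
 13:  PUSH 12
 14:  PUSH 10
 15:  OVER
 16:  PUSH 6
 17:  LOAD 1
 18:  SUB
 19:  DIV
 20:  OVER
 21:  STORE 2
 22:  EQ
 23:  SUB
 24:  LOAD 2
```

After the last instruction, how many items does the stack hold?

PUSH 2   -> [2]
PUSH 10  -> [2, 10]
MOD      -> [2]
PUSH -2  -> [2, -2]
STORE 2  -> [2]
PUSH -1  -> [2, -1]
POP      -> [2]
POP      -> []
PUSH -35 -> [-35]
DUP      -> [-35, -35]
LT       -> [0]
STORE 1  -> []
PUSH 12  -> [12]
PUSH 10  -> [12, 10]
OVER     -> [12, 10, 12]
PUSH 6   -> [12, 10, 12, 6]
LOAD 1   -> [12, 10, 12, 6, 0]
SUB      -> [12, 10, 12, 6]
DIV      -> [12, 10, 2]
OVER     -> [12, 10, 2, 10]
STORE 2  -> [12, 10, 2]
EQ       -> [12, 0]
SUB      -> [12]
LOAD 2   -> [12, 10]

2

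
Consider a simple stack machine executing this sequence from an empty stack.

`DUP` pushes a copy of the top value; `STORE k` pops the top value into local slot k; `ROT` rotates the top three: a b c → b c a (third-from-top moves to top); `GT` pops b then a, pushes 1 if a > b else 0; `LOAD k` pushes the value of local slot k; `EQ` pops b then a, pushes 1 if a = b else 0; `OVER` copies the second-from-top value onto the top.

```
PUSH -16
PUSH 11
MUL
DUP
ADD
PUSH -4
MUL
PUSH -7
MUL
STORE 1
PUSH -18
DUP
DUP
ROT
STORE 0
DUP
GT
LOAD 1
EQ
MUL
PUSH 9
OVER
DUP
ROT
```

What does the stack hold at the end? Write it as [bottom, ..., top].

[0, 0, 0, 9]

PUSH -16 → [-16]
PUSH 11  → [-16, 11]
MUL      → [-176]
DUP      → [-176, -176]
ADD      → [-352]
PUSH -4  → [-352, -4]
MUL      → [1408]
PUSH -7  → [1408, -7]
MUL      → [-9856]
STORE 1  → []
PUSH -18 → [-18]
DUP      → [-18, -18]
DUP      → [-18, -18, -18]
ROT      → [-18, -18, -18]
STORE 0  → [-18, -18]
DUP      → [-18, -18, -18]
GT       → [-18, 0]
LOAD 1   → [-18, 0, -9856]
EQ       → [-18, 0]
MUL      → [0]
PUSH 9   → [0, 9]
OVER     → [0, 9, 0]
DUP      → [0, 9, 0, 0]
ROT      → [0, 0, 0, 9]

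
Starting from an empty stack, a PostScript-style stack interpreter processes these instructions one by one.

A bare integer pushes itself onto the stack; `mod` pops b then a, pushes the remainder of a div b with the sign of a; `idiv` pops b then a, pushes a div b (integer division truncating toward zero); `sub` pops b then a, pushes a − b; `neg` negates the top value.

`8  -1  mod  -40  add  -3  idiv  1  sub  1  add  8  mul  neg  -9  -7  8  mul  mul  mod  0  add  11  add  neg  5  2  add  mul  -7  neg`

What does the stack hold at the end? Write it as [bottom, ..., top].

[651, 7]

8     8
-1    8 -1
mod   0
-40   0 -40
add   -40
-3    -40 -3
idiv  13
1     13 1
sub   12
1     12 1
add   13
8     13 8
mul   104
neg   -104
-9    -104 -9
-7    -104 -9 -7
8     -104 -9 -7 8
mul   -104 -9 -56
mul   -104 504
mod   -104
0     -104 0
add   -104
11    -104 11
add   -93
neg   93
5     93 5
2     93 5 2
add   93 7
mul   651
-7    651 -7
neg   651 7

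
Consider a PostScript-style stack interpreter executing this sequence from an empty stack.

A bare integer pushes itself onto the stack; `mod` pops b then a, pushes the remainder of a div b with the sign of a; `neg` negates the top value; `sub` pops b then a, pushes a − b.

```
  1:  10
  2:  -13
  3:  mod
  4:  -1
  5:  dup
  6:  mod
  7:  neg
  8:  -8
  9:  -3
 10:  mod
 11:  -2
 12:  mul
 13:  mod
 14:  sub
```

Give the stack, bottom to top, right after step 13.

[10, 0]

10  -> 10
-13 -> 10 -13
mod -> 10
-1  -> 10 -1
dup -> 10 -1 -1
mod -> 10 0
neg -> 10 0
-8  -> 10 0 -8
-3  -> 10 0 -8 -3
mod -> 10 0 -2
-2  -> 10 0 -2 -2
mul -> 10 0 4
mod -> 10 0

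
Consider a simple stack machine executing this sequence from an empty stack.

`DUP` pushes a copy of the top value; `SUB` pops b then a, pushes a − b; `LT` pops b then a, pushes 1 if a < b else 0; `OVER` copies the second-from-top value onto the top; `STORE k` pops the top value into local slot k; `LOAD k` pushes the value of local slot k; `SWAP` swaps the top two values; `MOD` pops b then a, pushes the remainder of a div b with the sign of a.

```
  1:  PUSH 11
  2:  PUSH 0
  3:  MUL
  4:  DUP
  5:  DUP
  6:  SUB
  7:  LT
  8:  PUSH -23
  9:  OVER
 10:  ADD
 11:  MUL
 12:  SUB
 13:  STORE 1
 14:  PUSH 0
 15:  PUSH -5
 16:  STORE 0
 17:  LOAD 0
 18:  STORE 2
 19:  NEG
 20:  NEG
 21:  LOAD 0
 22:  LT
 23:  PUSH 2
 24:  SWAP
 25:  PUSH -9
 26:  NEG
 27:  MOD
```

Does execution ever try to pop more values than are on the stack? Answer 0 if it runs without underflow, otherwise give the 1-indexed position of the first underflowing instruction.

12

PUSH 11  -> 11
PUSH 0   -> 11 0
MUL      -> 0
DUP      -> 0 0
DUP      -> 0 0 0
SUB      -> 0 0
LT       -> 0
PUSH -23 -> 0 -23
OVER     -> 0 -23 0
ADD      -> 0 -23
MUL      -> 0
SUB  — needs 2 operands, stack has 1 → underflow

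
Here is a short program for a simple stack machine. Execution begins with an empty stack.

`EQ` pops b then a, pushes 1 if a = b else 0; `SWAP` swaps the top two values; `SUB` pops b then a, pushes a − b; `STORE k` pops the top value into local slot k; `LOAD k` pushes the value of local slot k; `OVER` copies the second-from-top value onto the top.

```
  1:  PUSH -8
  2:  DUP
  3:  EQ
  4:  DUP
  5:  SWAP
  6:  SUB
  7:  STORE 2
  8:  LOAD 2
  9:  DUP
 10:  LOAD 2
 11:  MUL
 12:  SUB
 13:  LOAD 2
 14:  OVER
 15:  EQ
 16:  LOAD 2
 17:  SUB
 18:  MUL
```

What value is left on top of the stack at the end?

PUSH -8 : -8
DUP     : -8 -8
EQ      : 1
DUP     : 1 1
SWAP    : 1 1
SUB     : 0
STORE 2 : (empty)
LOAD 2  : 0
DUP     : 0 0
LOAD 2  : 0 0 0
MUL     : 0 0
SUB     : 0
LOAD 2  : 0 0
OVER    : 0 0 0
EQ      : 0 1
LOAD 2  : 0 1 0
SUB     : 0 1
MUL     : 0

0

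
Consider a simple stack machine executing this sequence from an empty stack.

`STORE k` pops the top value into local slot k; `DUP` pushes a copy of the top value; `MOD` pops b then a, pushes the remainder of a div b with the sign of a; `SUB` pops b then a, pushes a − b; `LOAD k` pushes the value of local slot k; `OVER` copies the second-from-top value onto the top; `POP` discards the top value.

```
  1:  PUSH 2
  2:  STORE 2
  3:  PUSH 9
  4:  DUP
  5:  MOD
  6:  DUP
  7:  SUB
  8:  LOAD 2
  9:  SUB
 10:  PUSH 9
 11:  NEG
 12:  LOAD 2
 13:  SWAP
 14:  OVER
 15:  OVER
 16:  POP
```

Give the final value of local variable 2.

PUSH 2   2
STORE 2  (empty)
PUSH 9   9
DUP      9 9
MOD      0
DUP      0 0
SUB      0
LOAD 2   0 2
SUB      -2
PUSH 9   -2 9
NEG      -2 -9
LOAD 2   -2 -9 2
SWAP     -2 2 -9
OVER     -2 2 -9 2
OVER     -2 2 -9 2 -9
POP      -2 2 -9 2

2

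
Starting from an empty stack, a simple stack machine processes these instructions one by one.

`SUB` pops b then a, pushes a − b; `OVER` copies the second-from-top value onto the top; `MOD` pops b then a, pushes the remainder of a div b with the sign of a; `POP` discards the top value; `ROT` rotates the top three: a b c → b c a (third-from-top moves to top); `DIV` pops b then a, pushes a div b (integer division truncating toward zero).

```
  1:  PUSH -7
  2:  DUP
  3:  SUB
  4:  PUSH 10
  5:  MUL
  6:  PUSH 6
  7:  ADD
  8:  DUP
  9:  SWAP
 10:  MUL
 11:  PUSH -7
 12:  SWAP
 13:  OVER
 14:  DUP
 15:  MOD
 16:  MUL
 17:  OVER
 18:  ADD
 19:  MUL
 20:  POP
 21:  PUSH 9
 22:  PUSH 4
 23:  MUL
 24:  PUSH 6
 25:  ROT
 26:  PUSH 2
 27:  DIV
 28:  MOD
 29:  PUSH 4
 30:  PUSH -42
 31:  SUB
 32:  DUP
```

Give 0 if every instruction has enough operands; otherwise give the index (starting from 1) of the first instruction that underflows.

25

PUSH -7 -> -7
DUP     -> -7 -7
SUB     -> 0
PUSH 10 -> 0 10
MUL     -> 0
PUSH 6  -> 0 6
ADD     -> 6
DUP     -> 6 6
SWAP    -> 6 6
MUL     -> 36
PUSH -7 -> 36 -7
SWAP    -> -7 36
OVER    -> -7 36 -7
DUP     -> -7 36 -7 -7
MOD     -> -7 36 0
MUL     -> -7 0
OVER    -> -7 0 -7
ADD     -> -7 -7
MUL     -> 49
POP     -> (empty)
PUSH 9  -> 9
PUSH 4  -> 9 4
MUL     -> 36
PUSH 6  -> 36 6
ROT  — needs 3 operands, stack has 2 → underflow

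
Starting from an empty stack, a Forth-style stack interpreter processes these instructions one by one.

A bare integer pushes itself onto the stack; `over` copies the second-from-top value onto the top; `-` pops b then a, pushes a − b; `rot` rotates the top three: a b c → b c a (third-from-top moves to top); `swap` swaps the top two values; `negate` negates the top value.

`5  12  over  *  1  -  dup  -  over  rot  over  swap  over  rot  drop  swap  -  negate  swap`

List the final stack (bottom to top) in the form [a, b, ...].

[0, 0, 5]

5       5
12      5 12
over    5 12 5
*       5 60
1       5 60 1
-       5 59
dup     5 59 59
-       5 0
over    5 0 5
rot     0 5 5
over    0 5 5 5
swap    0 5 5 5
over    0 5 5 5 5
rot     0 5 5 5 5
drop    0 5 5 5
swap    0 5 5 5
-       0 5 0
negate  0 5 0
swap    0 0 5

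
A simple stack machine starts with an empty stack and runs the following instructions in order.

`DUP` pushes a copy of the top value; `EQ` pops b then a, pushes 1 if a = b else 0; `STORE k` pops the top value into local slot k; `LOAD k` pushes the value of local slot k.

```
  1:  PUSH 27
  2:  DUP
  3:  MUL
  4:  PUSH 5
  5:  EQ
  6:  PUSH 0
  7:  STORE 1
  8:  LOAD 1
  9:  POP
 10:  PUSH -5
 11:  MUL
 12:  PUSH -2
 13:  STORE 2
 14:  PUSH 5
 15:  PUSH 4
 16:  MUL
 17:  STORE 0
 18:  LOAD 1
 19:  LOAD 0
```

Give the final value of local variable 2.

-2

PUSH 27  [27]
DUP      [27, 27]
MUL      [729]
PUSH 5   [729, 5]
EQ       [0]
PUSH 0   [0, 0]
STORE 1  [0]
LOAD 1   [0, 0]
POP      [0]
PUSH -5  [0, -5]
MUL      [0]
PUSH -2  [0, -2]
STORE 2  [0]
PUSH 5   [0, 5]
PUSH 4   [0, 5, 4]
MUL      [0, 20]
STORE 0  [0]
LOAD 1   [0, 0]
LOAD 0   [0, 0, 20]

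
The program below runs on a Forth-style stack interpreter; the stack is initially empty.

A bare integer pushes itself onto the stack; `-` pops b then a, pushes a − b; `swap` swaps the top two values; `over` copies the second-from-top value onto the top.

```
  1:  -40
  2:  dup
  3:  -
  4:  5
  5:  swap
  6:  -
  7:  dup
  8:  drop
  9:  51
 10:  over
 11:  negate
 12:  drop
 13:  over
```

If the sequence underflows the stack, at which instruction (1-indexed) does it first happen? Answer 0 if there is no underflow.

0

-40    -> -40
dup    -> -40 -40
-      -> 0
5      -> 0 5
swap   -> 5 0
-      -> 5
dup    -> 5 5
drop   -> 5
51     -> 5 51
over   -> 5 51 5
negate -> 5 51 -5
drop   -> 5 51
over   -> 5 51 5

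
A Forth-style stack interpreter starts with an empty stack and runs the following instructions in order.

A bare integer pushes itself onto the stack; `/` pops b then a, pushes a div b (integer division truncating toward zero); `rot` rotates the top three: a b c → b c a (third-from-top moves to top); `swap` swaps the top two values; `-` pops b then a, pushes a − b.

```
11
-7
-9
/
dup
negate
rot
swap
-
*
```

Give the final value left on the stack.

11     -> [11]
-7     -> [11, -7]
-9     -> [11, -7, -9]
/      -> [11, 0]
dup    -> [11, 0, 0]
negate -> [11, 0, 0]
rot    -> [0, 0, 11]
swap   -> [0, 11, 0]
-      -> [0, 11]
*      -> [0]

0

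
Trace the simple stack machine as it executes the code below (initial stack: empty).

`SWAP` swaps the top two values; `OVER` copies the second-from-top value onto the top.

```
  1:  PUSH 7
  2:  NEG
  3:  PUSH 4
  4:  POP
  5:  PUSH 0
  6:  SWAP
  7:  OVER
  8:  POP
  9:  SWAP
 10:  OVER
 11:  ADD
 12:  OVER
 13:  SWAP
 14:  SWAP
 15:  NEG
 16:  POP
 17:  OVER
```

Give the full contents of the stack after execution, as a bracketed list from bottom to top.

PUSH 7 -> 7
NEG    -> -7
PUSH 4 -> -7 4
POP    -> -7
PUSH 0 -> -7 0
SWAP   -> 0 -7
OVER   -> 0 -7 0
POP    -> 0 -7
SWAP   -> -7 0
OVER   -> -7 0 -7
ADD    -> -7 -7
OVER   -> -7 -7 -7
SWAP   -> -7 -7 -7
SWAP   -> -7 -7 -7
NEG    -> -7 -7 7
POP    -> -7 -7
OVER   -> -7 -7 -7

[-7, -7, -7]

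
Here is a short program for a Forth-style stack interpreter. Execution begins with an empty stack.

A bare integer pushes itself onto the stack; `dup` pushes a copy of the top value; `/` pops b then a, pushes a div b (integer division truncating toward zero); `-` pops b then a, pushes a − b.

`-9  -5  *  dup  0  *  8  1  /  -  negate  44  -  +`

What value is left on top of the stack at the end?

-9      -9
-5      -9 -5
*       45
dup     45 45
0       45 45 0
*       45 0
8       45 0 8
1       45 0 8 1
/       45 0 8
-       45 -8
negate  45 8
44      45 8 44
-       45 -36
+       9

9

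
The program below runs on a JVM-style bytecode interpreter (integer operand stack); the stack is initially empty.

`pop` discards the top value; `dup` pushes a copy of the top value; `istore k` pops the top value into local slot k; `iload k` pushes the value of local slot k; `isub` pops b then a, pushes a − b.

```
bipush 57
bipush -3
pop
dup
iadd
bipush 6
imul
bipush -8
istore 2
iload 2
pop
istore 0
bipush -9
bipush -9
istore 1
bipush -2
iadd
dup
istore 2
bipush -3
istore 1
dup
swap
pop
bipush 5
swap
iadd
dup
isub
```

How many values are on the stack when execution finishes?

bipush 57 : [57]
bipush -3 : [57, -3]
pop       : [57]
dup       : [57, 57]
iadd      : [114]
bipush 6  : [114, 6]
imul      : [684]
bipush -8 : [684, -8]
istore 2  : [684]
iload 2   : [684, -8]
pop       : [684]
istore 0  : []
bipush -9 : [-9]
bipush -9 : [-9, -9]
istore 1  : [-9]
bipush -2 : [-9, -2]
iadd      : [-11]
dup       : [-11, -11]
istore 2  : [-11]
bipush -3 : [-11, -3]
istore 1  : [-11]
dup       : [-11, -11]
swap      : [-11, -11]
pop       : [-11]
bipush 5  : [-11, 5]
swap      : [5, -11]
iadd      : [-6]
dup       : [-6, -6]
isub      : [0]

1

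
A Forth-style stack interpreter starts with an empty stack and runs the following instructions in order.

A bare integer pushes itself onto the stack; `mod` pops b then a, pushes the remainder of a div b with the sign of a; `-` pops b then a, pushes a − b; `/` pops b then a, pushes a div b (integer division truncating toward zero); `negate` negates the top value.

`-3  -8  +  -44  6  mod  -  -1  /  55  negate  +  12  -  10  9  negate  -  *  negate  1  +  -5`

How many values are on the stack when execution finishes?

-3     : [-3]
-8     : [-3, -8]
+      : [-11]
-44    : [-11, -44]
6      : [-11, -44, 6]
mod    : [-11, -2]
-      : [-9]
-1     : [-9, -1]
/      : [9]
55     : [9, 55]
negate : [9, -55]
+      : [-46]
12     : [-46, 12]
-      : [-58]
10     : [-58, 10]
9      : [-58, 10, 9]
negate : [-58, 10, -9]
-      : [-58, 19]
*      : [-1102]
negate : [1102]
1      : [1102, 1]
+      : [1103]
-5     : [1103, -5]

2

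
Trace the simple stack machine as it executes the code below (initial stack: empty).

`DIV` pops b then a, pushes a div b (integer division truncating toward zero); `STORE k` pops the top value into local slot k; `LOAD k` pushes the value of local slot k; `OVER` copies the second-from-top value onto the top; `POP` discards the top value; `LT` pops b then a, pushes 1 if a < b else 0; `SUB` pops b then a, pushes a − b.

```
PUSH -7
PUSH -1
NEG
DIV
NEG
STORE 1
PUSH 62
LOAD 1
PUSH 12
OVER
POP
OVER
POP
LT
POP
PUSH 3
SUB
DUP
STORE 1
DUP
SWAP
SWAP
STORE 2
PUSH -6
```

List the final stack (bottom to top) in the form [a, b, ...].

[59, -6]

PUSH -7  [-7]
PUSH -1  [-7, -1]
NEG      [-7, 1]
DIV      [-7]
NEG      [7]
STORE 1  []
PUSH 62  [62]
LOAD 1   [62, 7]
PUSH 12  [62, 7, 12]
OVER     [62, 7, 12, 7]
POP      [62, 7, 12]
OVER     [62, 7, 12, 7]
POP      [62, 7, 12]
LT       [62, 1]
POP      [62]
PUSH 3   [62, 3]
SUB      [59]
DUP      [59, 59]
STORE 1  [59]
DUP      [59, 59]
SWAP     [59, 59]
SWAP     [59, 59]
STORE 2  [59]
PUSH -6  [59, -6]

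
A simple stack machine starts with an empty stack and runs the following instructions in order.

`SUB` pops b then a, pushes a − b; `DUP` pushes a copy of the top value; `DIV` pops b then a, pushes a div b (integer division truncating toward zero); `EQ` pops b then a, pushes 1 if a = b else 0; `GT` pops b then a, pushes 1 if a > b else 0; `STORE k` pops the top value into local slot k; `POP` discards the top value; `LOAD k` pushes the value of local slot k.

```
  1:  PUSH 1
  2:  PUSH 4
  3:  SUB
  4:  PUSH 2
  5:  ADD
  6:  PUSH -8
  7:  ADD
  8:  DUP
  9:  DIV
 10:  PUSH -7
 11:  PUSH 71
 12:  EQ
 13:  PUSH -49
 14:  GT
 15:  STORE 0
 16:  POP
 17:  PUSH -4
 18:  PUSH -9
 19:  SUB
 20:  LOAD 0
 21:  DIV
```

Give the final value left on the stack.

5

PUSH 1   -> 1
PUSH 4   -> 1 4
SUB      -> -3
PUSH 2   -> -3 2
ADD      -> -1
PUSH -8  -> -1 -8
ADD      -> -9
DUP      -> -9 -9
DIV      -> 1
PUSH -7  -> 1 -7
PUSH 71  -> 1 -7 71
EQ       -> 1 0
PUSH -49 -> 1 0 -49
GT       -> 1 1
STORE 0  -> 1
POP      -> (empty)
PUSH -4  -> -4
PUSH -9  -> -4 -9
SUB      -> 5
LOAD 0   -> 5 1
DIV      -> 5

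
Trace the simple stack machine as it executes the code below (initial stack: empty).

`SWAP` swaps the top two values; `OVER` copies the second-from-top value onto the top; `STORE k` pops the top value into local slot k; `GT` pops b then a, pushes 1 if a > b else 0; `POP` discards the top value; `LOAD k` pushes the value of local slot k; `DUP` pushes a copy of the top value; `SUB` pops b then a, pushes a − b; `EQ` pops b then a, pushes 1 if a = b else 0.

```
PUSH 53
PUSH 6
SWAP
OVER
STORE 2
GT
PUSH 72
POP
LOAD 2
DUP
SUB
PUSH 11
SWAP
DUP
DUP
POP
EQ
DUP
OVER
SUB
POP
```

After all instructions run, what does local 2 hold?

6

PUSH 53 → 53
PUSH 6  → 53 6
SWAP    → 6 53
OVER    → 6 53 6
STORE 2 → 6 53
GT      → 0
PUSH 72 → 0 72
POP     → 0
LOAD 2  → 0 6
DUP     → 0 6 6
SUB     → 0 0
PUSH 11 → 0 0 11
SWAP    → 0 11 0
DUP     → 0 11 0 0
DUP     → 0 11 0 0 0
POP     → 0 11 0 0
EQ      → 0 11 1
DUP     → 0 11 1 1
OVER    → 0 11 1 1 1
SUB     → 0 11 1 0
POP     → 0 11 1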